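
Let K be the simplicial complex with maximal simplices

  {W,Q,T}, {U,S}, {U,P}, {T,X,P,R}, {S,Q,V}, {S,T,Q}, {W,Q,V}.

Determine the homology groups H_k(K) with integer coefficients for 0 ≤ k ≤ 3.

H_0 = Z,  H_1 = Z,  H_2 = 0,  H_3 = 0.

Order the vertices as P < Q < R < S < T < U < V < W < X. Listing each simplex with vertices in this order, K has dimension 3 with simplices:

  0-simplices (9): P, Q, R, S, T, U, V, W, X
  1-simplices (16): PR, PT, PU, PX, QS, QT, QV, QW, RT, RX, ST, SU, SV, TW, TX, VW
  2-simplices (8): PRT, PRX, PTX, QST, QSV, QTW, QVW, RTX
  3-simplices (1): PRTX

so the chain groups are C_0 ≅ Z^9, C_1 ≅ Z^16, C_2 ≅ Z^8, C_3 ≅ Z^1.

The boundary map ∂_1: C_1 → C_0 sends each edge [p,q] (with p < q) to q − p. For instance
  ∂RT = T − R.
The 9×16 boundary matrix has rank 8 and Smith normal form diag(1,1,1,1,1,1,1,1).

The boundary map ∂_2: C_2 → C_1 sends each 2-simplex [p,q,r] to [q,r] − [p,r] + [p,q]. For instance
  ∂QVW = VW − QW + QV,
  ∂QSV = SV − QV + QS.
As a 16×8 matrix over Z this has rank 7, with invariant factors (1,1,1,1,1,1,1).

Boundary ∂_3: C_3 → C_2 sends each 3-simplex σ to the alternating sum Σ_i (−1)^i (σ with its i-th vertex removed). For instance
  ∂PRTX = RTX − PTX + PRX − PRT.
The 8×1 boundary matrix has rank 1 and Smith normal form diag(1).

From H_k ≅ ker(∂_k) / im(∂_{k+1}) we obtain:

  H_0: rank C_0 − rank ∂_1 = 9 − 8 = 1, and the invariant factors of ∂_1 are all 1, so H_0 ≅ Z.
  H_1: rank ker ∂_1 − rank ∂_2 = (16 − 8) − 7 = 1, and the invariant factors of ∂_2 are all 1, so H_1 ≅ Z.
  H_2: rank ker ∂_2 − rank ∂_3 = (8 − 7) − 1 = 0, and the invariant factors of ∂_3 are all 1, so H_2 ≅ 0.
  H_3: rank ker ∂_3 − rank ∂_4 = (1 − 1) − 0 = 0, and there is no ∂_4, so H_3 ≅ 0.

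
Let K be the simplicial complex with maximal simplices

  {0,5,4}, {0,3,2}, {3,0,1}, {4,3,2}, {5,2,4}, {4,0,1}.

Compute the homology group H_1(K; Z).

H_1 = Z.

Fix the vertex order 0 < 1 < 2 < 3 < 4 < 5 and write every simplex with vertices in increasing order. Then dim K = 2 and the simplices of K are:

  0-simplices (6): [0], [1], [2], [3], [4], [5]
  1-simplices (12): [0,1], [0,2], [0,3], [0,4], [0,5], [1,3], [1,4], [2,3], [2,4], [2,5], [3,4], [4,5]
  2-simplices (6): [0,1,3], [0,1,4], [0,2,3], [0,4,5], [2,3,4], [2,4,5]

so the chain groups are C_0 ≅ Z^6, C_1 ≅ Z^12, C_2 ≅ Z^6.

The boundary map ∂_1: C_1 → C_0 maps an edge to its endpoints' difference, ∂[p,q] = q − p. For instance
  ∂[2,4] = [4] − [2].
The 6×12 boundary matrix has rank 5 and Smith normal form diag(1,1,1,1,1).

The boundary map ∂_2: C_2 → C_1 acts by ∂[p,q,r] = [q,r] − [p,r] + [p,q]. For instance
  ∂[0,1,4] = [1,4] − [0,4] + [0,1],
  ∂[0,1,3] = [1,3] − [0,3] + [0,1].
The 12×6 boundary matrix has rank 6 and Smith normal form diag(1,1,1,1,1,1).

Reading off H_k = ker ∂_k / im ∂_{k+1}:

  H_1: rank ker ∂_1 − rank ∂_2 = (12 − 5) − 6 = 1, and the invariant factors of ∂_2 are all 1, so H_1 ≅ Z.

(K is a triangulation of the cylinder S^1 x I.)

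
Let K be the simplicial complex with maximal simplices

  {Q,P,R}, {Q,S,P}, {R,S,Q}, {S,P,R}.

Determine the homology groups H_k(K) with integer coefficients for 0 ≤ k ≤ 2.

Order the vertices as P < Q < R < S. Listing each simplex with vertices in this order, K has dimension 2 with simplices:

  0-simplices (4): P, Q, R, S
  1-simplices (6): PQ, PR, PS, QR, QS, RS
  2-simplices (4): PQR, PQS, PRS, QRS

so the chain groups are C_0 ≅ Z^4, C_1 ≅ Z^6, C_2 ≅ Z^4.

The boundary map ∂_1: C_1 → C_0 sends each edge [p,q] (with p < q) to q − p.
As a 4×6 matrix over Z this has rank 3, with invariant factors (1,1,1).

Boundary ∂_2: C_2 → C_1 acts by ∂[p,q,r] = [q,r] − [p,r] + [p,q]. For instance
  ∂PQR = QR − PR + PQ,
  ∂PRS = RS − PS + PR.
As a 6×4 matrix over Z this has rank 3, with invariant factors (1,1,1).

Computing H_k = (kernel of ∂_k) / (image of ∂_{k+1}):

  H_0: rank C_0 − rank ∂_1 = 4 − 3 = 1, and the invariant factors of ∂_1 are all 1, so H_0 ≅ Z.
  H_1: rank ker ∂_1 − rank ∂_2 = (6 − 3) − 3 = 0, and the invariant factors of ∂_2 are all 1, so H_1 ≅ 0.
  H_2: rank ker ∂_2 − rank ∂_3 = (4 − 3) − 0 = 1, and there is no ∂_3, so H_2 ≅ Z.

As a check, the Euler characteristic is 4 − 6 + 4 = 2, which agrees with 1 − 0 + 1 = 2.

H_0 = Z,  H_1 = 0,  H_2 = Z.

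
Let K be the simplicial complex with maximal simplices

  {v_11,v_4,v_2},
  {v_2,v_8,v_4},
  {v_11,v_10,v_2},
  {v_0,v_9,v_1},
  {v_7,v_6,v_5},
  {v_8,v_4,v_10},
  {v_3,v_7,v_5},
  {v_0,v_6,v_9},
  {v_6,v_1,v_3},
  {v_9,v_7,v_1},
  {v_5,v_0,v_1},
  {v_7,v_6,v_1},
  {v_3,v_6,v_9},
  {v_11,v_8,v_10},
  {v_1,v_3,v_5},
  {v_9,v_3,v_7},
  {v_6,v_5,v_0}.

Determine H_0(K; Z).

Take the total order v_0 < v_1 < v_2 < v_3 < v_4 < v_5 < v_6 < v_7 < v_8 < v_9 < v_10 < v_11 on the vertex set. Then K (dimension 2) consists of the simplices:

  0-simplices (12): [v_0], [v_1], [v_2], [v_3], [v_4], [v_5], [v_6], [v_7], [v_8], [v_9], [v_10], [v_11]
  1-simplices (28): (28 of them)
  2-simplices (17): (17 of them)

so the chain groups are C_0 ≅ Z^12, C_1 ≅ Z^28, C_2 ≅ Z^17.

Boundary ∂_1: C_1 → C_0 sends each edge [p,q] (with p < q) to q − p.
The 12×28 boundary matrix has rank 10 and Smith normal form diag(1,1,1,1,1,1,1,1,1,1).

∂_2: C_2 → C_1 sends each 2-simplex [p,q,r] to [q,r] − [p,r] + [p,q]. For instance
  ∂[v_1,v_3,v_5] = [v_3,v_5] − [v_1,v_5] + [v_1,v_3],
  ∂[v_1,v_7,v_9] = [v_7,v_9] − [v_1,v_9] + [v_1,v_7].
The 28×17 boundary matrix has rank 17 and Smith normal form diag(1,1,1,1,1,1,1,1,1,1,1,1,1,1,1,1,2).

Computing H_k = (kernel of ∂_k) / (image of ∂_{k+1}):

  H_0: rank C_0 − rank ∂_1 = 12 − 10 = 2, and the invariant factors of ∂_1 are all 1, so H_0 ≅ Z^2.

H_0 ≅ Z^2.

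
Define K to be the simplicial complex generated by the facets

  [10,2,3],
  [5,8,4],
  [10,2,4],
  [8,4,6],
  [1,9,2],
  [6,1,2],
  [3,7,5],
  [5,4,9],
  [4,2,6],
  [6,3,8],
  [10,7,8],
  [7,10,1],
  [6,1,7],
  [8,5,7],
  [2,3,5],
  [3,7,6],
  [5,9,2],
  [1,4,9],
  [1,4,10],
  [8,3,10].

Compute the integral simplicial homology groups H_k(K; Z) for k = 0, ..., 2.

H_0 = Z,  H_1 = Z ⊕ Z_2,  H_2 = 0.

Take the total order 1 < 2 < 3 < 4 < 5 < 6 < 7 < 8 < 9 < 10 on the vertex set. Then K (dimension 2) consists of the simplices:

  0-simplices (10): [1], [2], [3], [4], [5], [6], [7], [8], [9], [10]
  1-simplices (30): (30 of them)
  2-simplices (20): (20 of them)

giving chain groups C_0 ≅ Z^10, C_1 ≅ Z^30, C_2 ≅ Z^20.

∂_1: C_1 → C_0 sends each edge [p,q] (with p < q) to q − p. For instance
  ∂[4,8] = [8] − [4].
The 10×30 boundary matrix has rank 9 and Smith normal form diag(1,1,1,1,1,1,1,1,1).

Boundary ∂_2: C_2 → C_1 sends each 2-simplex [p,q,r] to [q,r] − [p,r] + [p,q]. For instance
  ∂[1,6,7] = [6,7] − [1,7] + [1,6],
  ∂[1,2,6] = [2,6] − [1,6] + [1,2].
The 30×20 boundary matrix has rank 20 and Smith normal form diag(1,1,1,1,1,1,1,1,1,1,1,1,1,1,1,1,1,1,1,2).

Reading off H_k = ker ∂_k / im ∂_{k+1}:

  H_0: rank C_0 − rank ∂_1 = 10 − 9 = 1, and the invariant factors of ∂_1 are all 1, so H_0 = Z.
  H_1: rank ker ∂_1 − rank ∂_2 = (30 − 9) − 20 = 1, and ∂_2 has invariant factor 2 > 1, so H_1 = Z ⊕ Z_2.
  H_2: rank ker ∂_2 − rank ∂_3 = (20 − 20) − 0 = 0, and there is no ∂_3, so H_2 = 0.

As a check, the Euler characteristic is 10 − 30 + 20 = 0, which agrees with 1 − 1 + 0 = 0.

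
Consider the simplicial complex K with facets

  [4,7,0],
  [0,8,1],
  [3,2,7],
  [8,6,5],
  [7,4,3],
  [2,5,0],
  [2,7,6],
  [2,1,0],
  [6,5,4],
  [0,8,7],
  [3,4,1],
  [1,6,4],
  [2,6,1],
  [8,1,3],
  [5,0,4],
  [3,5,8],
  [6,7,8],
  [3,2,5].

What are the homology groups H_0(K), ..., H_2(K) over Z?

Take the total order 0 < 1 < 2 < 3 < 4 < 5 < 6 < 7 < 8 on the vertex set. Then K (dimension 2) consists of the simplices:

  0-simplices (9): [0], [1], [2], [3], [4], [5], [6], [7], [8]
  1-simplices (27): (27 of them)
  2-simplices (18): [0,1,2], [0,1,8], [0,2,5], [0,4,5], [0,4,7], [0,7,8], [1,2,6], [1,3,4], [1,3,8], [1,4,6], [2,3,5], [2,3,7], [2,6,7], [3,4,7], [3,5,8], [4,5,6], [5,6,8], [6,7,8]

giving chain groups C_0 ≅ Z^9, C_1 ≅ Z^27, C_2 ≅ Z^18.

∂_1: C_1 → C_0 is given by ∂[p,q] = [q] − [p]. For instance
  ∂[0,5] = [5] − [0].
The resulting 9×27 matrix has rank 8, and its Smith normal form has invariant factors (1,1,1,1,1,1,1,1).

∂_2: C_2 → C_1 acts by ∂[p,q,r] = [q,r] − [p,r] + [p,q]. For instance
  ∂[4,5,6] = [5,6] − [4,6] + [4,5],
  ∂[1,3,8] = [3,8] − [1,8] + [1,3].
As a 27×18 matrix over Z this has rank 17, with invariant factors (1,1,1,1,1,1,1,1,1,1,1,1,1,1,1,1,1).

Reading off H_k = ker ∂_k / im ∂_{k+1}:

  H_0: rank C_0 − rank ∂_1 = 9 − 8 = 1, and the invariant factors of ∂_1 are all 1, so H_0 ≅ Z.
  H_1: rank ker ∂_1 − rank ∂_2 = (27 − 8) − 17 = 2, and the invariant factors of ∂_2 are all 1, so H_1 ≅ Z^2.
  H_2: rank ker ∂_2 − rank ∂_3 = (18 − 17) − 0 = 1, and there is no ∂_3, so H_2 ≅ Z.

H_0 = Z,  H_1 = Z^2,  H_2 = Z.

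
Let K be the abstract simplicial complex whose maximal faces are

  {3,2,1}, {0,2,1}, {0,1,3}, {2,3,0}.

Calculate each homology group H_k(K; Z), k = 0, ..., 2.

H_0 = Z,  H_1 = 0,  H_2 = Z.

Take the total order 0 < 1 < 2 < 3 on the vertex set. Then K (dimension 2) consists of the simplices:

  0-simplices (4): [0], [1], [2], [3]
  1-simplices (6): [0,1], [0,2], [0,3], [1,2], [1,3], [2,3]
  2-simplices (4): [0,1,2], [0,1,3], [0,2,3], [1,2,3]

so the chain groups are C_0 ≅ Z^4, C_1 ≅ Z^6, C_2 ≅ Z^4.

The boundary map ∂_1: C_1 → C_0 is given by ∂[p,q] = [q] − [p].
The resulting 4×6 matrix has rank 3, and its Smith normal form has invariant factors (1,1,1).

The boundary map ∂_2: C_2 → C_1 sends each 2-simplex [p,q,r] to [q,r] − [p,r] + [p,q]. For instance
  ∂[1,2,3] = [2,3] − [1,3] + [1,2],
  ∂[0,1,3] = [1,3] − [0,3] + [0,1].
The resulting 6×4 matrix has rank 3, and its Smith normal form has invariant factors (1,1,1).

Now H_k = ker ∂_k / im ∂_{k+1}, so:

  H_0: rank C_0 − rank ∂_1 = 4 − 3 = 1, and the invariant factors of ∂_1 are all 1, so H_0 = Z.
  H_1: rank ker ∂_1 − rank ∂_2 = (6 − 3) − 3 = 0, and the invariant factors of ∂_2 are all 1, so H_1 = 0.
  H_2: rank ker ∂_2 − rank ∂_3 = (4 − 3) − 0 = 1, and there is no ∂_3, so H_2 = Z.

As a check, the Euler characteristic is 4 − 6 + 4 = 2, which agrees with 1 − 0 + 1 = 2.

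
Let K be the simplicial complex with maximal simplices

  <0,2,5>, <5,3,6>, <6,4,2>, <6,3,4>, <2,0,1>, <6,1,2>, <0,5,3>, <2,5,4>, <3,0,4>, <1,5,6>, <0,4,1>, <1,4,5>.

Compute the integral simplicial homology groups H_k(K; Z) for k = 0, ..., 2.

H_0 ≅ Z,  H_1 ≅ Z_2,  H_2 = 0.

We work with the vertex ordering 0 < 1 < 2 < 3 < 4 < 5 < 6. The simplices of K, each written with vertices in increasing order, are:

  0-simplices (7): [0], [1], [2], [3], [4], [5], [6]
  1-simplices (18): [0,1], [0,2], [0,3], [0,4], [0,5], [1,2], [1,4], [1,5], [1,6], [2,4], [2,5], [2,6], [3,4], [3,5], [3,6], [4,5], [4,6], [5,6]
  2-simplices (12): [0,1,2], [0,1,4], [0,2,5], [0,3,4], [0,3,5], [1,2,6], [1,4,5], [1,5,6], [2,4,5], [2,4,6], [3,4,6], [3,5,6]

so the chain groups are C_0 ≅ Z^7, C_1 ≅ Z^18, C_2 ≅ Z^12.

The boundary map ∂_1: C_1 → C_0 sends each edge [p,q] (with p < q) to q − p.
The resulting 7×18 matrix has rank 6, and its Smith normal form has invariant factors (1,1,1,1,1,1).

Boundary ∂_2: C_2 → C_1 acts by ∂[p,q,r] = [q,r] − [p,r] + [p,q]. For instance
  ∂[1,2,6] = [2,6] − [1,6] + [1,2],
  ∂[0,2,5] = [2,5] − [0,5] + [0,2].
The resulting 18×12 matrix has rank 12, and its Smith normal form has invariant factors (1,1,1,1,1,1,1,1,1,1,1,2).

From H_k ≅ ker(∂_k) / im(∂_{k+1}) we obtain:

  H_0: rank C_0 − rank ∂_1 = 7 − 6 = 1, and the invariant factors of ∂_1 are all 1, so H_0 ≅ Z.
  H_1: rank ker ∂_1 − rank ∂_2 = (18 − 6) − 12 = 0, and ∂_2 has invariant factor 2 > 1, so H_1 ≅ Z_2.
  H_2: rank ker ∂_2 − rank ∂_3 = (12 − 12) − 0 = 0, and there is no ∂_3, so H_2 ≅ 0.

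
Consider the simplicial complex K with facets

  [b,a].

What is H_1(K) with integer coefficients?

We work with the vertex ordering a < b. The simplices of K, each written with vertices in increasing order, are:

  0-simplices (2): a, b
  1-simplices (1): ab

Hence C_0 ≅ Z^2, C_1 ≅ Z^1.

The boundary map ∂_1: C_1 → C_0 sends each edge [p,q] (with p < q) to q − p. For instance
  ∂ab = b − a.
The 2×1 boundary matrix has rank 1 and Smith normal form diag(1).

Reading off H_k = ker ∂_k / im ∂_{k+1}:

  H_1: rank ker ∂_1 − rank ∂_2 = (1 − 1) − 0 = 0, and there is no ∂_2, so H_1 = 0.

H_1 = 0.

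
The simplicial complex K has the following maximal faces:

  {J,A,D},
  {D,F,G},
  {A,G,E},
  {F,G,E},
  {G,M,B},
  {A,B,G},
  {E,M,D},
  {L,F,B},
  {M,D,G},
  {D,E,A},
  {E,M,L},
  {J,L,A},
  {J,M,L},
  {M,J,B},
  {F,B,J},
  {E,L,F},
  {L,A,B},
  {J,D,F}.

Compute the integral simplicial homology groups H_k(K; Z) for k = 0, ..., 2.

H_0 = Z,  H_1 = Z ⊕ Z/2,  H_2 = 0.

We work with the vertex ordering A < B < D < E < F < G < J < L < M. The simplices of K, each written with vertices in increasing order, are:

  0-simplices (9): A, B, D, E, F, G, J, L, M
  1-simplices (27): AB, AD, AE, AG, AJ, AL, BF, BG, BJ, BL, BM, DE, DF, DG, DJ, DM, EF, EG, EL, EM, FG, FJ, FL, GM, JL, JM, LM
  2-simplices (18): ABG, ABL, ADE, ADJ, AEG, AJL, BFJ, BFL, BGM, BJM, DEM, DFG, DFJ, DGM, EFG, EFL, ELM, JLM

so the chain groups are C_0 ≅ Z^9, C_1 ≅ Z^27, C_2 ≅ Z^18.

Boundary ∂_1: C_1 → C_0 is given by ∂[p,q] = [q] − [p].
As a 9×27 matrix over Z this has rank 8, with invariant factors (1,1,1,1,1,1,1,1).

Boundary ∂_2: C_2 → C_1 maps a triangle to the signed sum of its edges. For instance
  ∂AEG = EG − AG + AE,
  ∂DGM = GM − DM + DG.
This gives a 27×18 integer matrix of rank 18; reducing to Smith normal form yields diagonal entries (1,1,1,1,1,1,1,1,1,1,1,1,1,1,1,1,1,2).

Reading off H_k = ker ∂_k / im ∂_{k+1}:

  H_0: rank C_0 − rank ∂_1 = 9 − 8 = 1, and the invariant factors of ∂_1 are all 1, so H_0 ≅ Z.
  H_1: rank ker ∂_1 − rank ∂_2 = (27 − 8) − 18 = 1, and ∂_2 has invariant factor 2 > 1, so H_1 ≅ Z ⊕ Z/2.
  H_2: rank ker ∂_2 − rank ∂_3 = (18 − 18) − 0 = 0, and there is no ∂_3, so H_2 ≅ 0.

(K is a triangulation of the Klein bottle.)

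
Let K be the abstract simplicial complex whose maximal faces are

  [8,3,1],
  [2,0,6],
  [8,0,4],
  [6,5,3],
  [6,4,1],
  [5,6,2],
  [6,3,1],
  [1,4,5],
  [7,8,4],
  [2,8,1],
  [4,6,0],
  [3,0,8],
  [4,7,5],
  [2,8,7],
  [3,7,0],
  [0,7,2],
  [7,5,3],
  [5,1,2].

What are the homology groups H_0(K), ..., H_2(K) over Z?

H_0 ≅ Z,  H_1 ≅ Z ⊕ Z/2Z,  H_2 = 0.

Fix the vertex order 0 < 1 < 2 < 3 < 4 < 5 < 6 < 7 < 8 and write every simplex with vertices in increasing order. Then dim K = 2 and the simplices of K are:

  0-simplices (9): [0], [1], [2], [3], [4], [5], [6], [7], [8]
  1-simplices (27): (27 of them)
  2-simplices (18): [0,2,6], [0,2,7], [0,3,7], [0,3,8], [0,4,6], [0,4,8], [1,2,5], [1,2,8], [1,3,6], [1,3,8], [1,4,5], [1,4,6], [2,5,6], [2,7,8], [3,5,6], [3,5,7], [4,5,7], [4,7,8]

Hence C_0 ≅ Z^9, C_1 ≅ Z^27, C_2 ≅ Z^18.

The boundary map ∂_1: C_1 → C_0 is given by ∂[p,q] = [q] − [p]. For instance
  ∂[2,5] = [5] − [2].
The resulting 9×27 matrix has rank 8, and its Smith normal form has invariant factors (1,1,1,1,1,1,1,1).

Boundary ∂_2: C_2 → C_1 acts by ∂[p,q,r] = [q,r] − [p,r] + [p,q]. For instance
  ∂[1,3,6] = [3,6] − [1,6] + [1,3],
  ∂[4,7,8] = [7,8] − [4,8] + [4,7].
This gives a 27×18 integer matrix of rank 18; reducing to Smith normal form yields diagonal entries (1,1,1,1,1,1,1,1,1,1,1,1,1,1,1,1,1,2).

Reading off H_k = ker ∂_k / im ∂_{k+1}:

  H_0: rank C_0 − rank ∂_1 = 9 − 8 = 1, and the invariant factors of ∂_1 are all 1, so H_0 ≅ Z.
  H_1: rank ker ∂_1 − rank ∂_2 = (27 − 8) − 18 = 1, and ∂_2 has invariant factor 2 > 1, so H_1 ≅ Z ⊕ Z/2Z.
  H_2: rank ker ∂_2 − rank ∂_3 = (18 − 18) − 0 = 0, and there is no ∂_3, so H_2 ≅ 0.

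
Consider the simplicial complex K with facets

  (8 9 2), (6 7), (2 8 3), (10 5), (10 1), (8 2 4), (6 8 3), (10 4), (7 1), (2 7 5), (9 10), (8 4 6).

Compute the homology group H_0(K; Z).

H_0 = Z.

Order the vertices as 1 < 2 < 3 < 4 < 5 < 6 < 7 < 8 < 9 < 10. Listing each simplex with vertices in this order, K has dimension 2 with simplices:

  0-simplices (10): [1], [2], [3], [4], [5], [6], [7], [8], [9], [10]
  1-simplices (19): [1,7], [1,10], [2,3], [2,4], [2,5], [2,7], [2,8], [2,9], [3,6], [3,8], [4,6], [4,8], [4,10], [5,7], [5,10], [6,7], [6,8], [8,9], [9,10]
  2-simplices (6): [2,3,8], [2,4,8], [2,5,7], [2,8,9], [3,6,8], [4,6,8]

so the chain groups are C_0 ≅ Z^10, C_1 ≅ Z^19, C_2 ≅ Z^6.

The boundary map ∂_1: C_1 → C_0 sends each edge [p,q] (with p < q) to q − p. For instance
  ∂[6,8] = [8] − [6].
This gives a 10×19 integer matrix of rank 9; reducing to Smith normal form yields diagonal entries (1,1,1,1,1,1,1,1,1).

Boundary ∂_2: C_2 → C_1 acts by ∂[p,q,r] = [q,r] − [p,r] + [p,q]. For instance
  ∂[2,8,9] = [8,9] − [2,9] + [2,8],
  ∂[3,6,8] = [6,8] − [3,8] + [3,6].
As a 19×6 matrix over Z this has rank 6, with invariant factors (1,1,1,1,1,1).

From H_k ≅ ker(∂_k) / im(∂_{k+1}) we obtain:

  H_0: rank C_0 − rank ∂_1 = 10 − 9 = 1, and the invariant factors of ∂_1 are all 1, so H_0 = Z.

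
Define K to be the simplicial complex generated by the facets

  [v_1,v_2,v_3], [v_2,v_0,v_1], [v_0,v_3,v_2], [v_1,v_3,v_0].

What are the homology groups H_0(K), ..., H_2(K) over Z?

Fix the vertex order v_0 < v_1 < v_2 < v_3 and write every simplex with vertices in increasing order. Then dim K = 2 and the simplices of K are:

  0-simplices (4): [v_0], [v_1], [v_2], [v_3]
  1-simplices (6): [v_0,v_1], [v_0,v_2], [v_0,v_3], [v_1,v_2], [v_1,v_3], [v_2,v_3]
  2-simplices (4): [v_0,v_1,v_2], [v_0,v_1,v_3], [v_0,v_2,v_3], [v_1,v_2,v_3]

giving chain groups C_0 ≅ Z^4, C_1 ≅ Z^6, C_2 ≅ Z^4.

∂_1: C_1 → C_0 is given by ∂[p,q] = [q] − [p].
The resulting 4×6 matrix has rank 3, and its Smith normal form has invariant factors (1,1,1).

Boundary ∂_2: C_2 → C_1 acts by ∂[p,q,r] = [q,r] − [p,r] + [p,q]. For instance
  ∂[v_0,v_1,v_2] = [v_1,v_2] − [v_0,v_2] + [v_0,v_1],
  ∂[v_1,v_2,v_3] = [v_2,v_3] − [v_1,v_3] + [v_1,v_2].
The resulting 6×4 matrix has rank 3, and its Smith normal form has invariant factors (1,1,1).

From H_k ≅ ker(∂_k) / im(∂_{k+1}) we obtain:

  H_0: rank C_0 − rank ∂_1 = 4 − 3 = 1, and the invariant factors of ∂_1 are all 1, so H_0 = Z.
  H_1: rank ker ∂_1 − rank ∂_2 = (6 − 3) − 3 = 0, and the invariant factors of ∂_2 are all 1, so H_1 = 0.
  H_2: rank ker ∂_2 − rank ∂_3 = (4 − 3) − 0 = 1, and there is no ∂_3, so H_2 = Z.

H_0 ≅ Z,  H_1 = 0,  H_2 ≅ Z.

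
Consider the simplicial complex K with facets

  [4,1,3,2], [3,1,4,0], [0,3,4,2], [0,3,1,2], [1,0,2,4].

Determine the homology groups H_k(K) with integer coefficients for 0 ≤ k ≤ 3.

Order the vertices as 0 < 1 < 2 < 3 < 4. Listing each simplex with vertices in this order, K has dimension 3 with simplices:

  0-simplices (5): [0], [1], [2], [3], [4]
  1-simplices (10): [0,1], [0,2], [0,3], [0,4], [1,2], [1,3], [1,4], [2,3], [2,4], [3,4]
  2-simplices (10): [0,1,2], [0,1,3], [0,1,4], [0,2,3], [0,2,4], [0,3,4], [1,2,3], [1,2,4], [1,3,4], [2,3,4]
  3-simplices (5): [0,1,2,3], [0,1,2,4], [0,1,3,4], [0,2,3,4], [1,2,3,4]

giving chain groups C_0 ≅ Z^5, C_1 ≅ Z^10, C_2 ≅ Z^10, C_3 ≅ Z^5.

∂_1: C_1 → C_0 is given by ∂[p,q] = [q] − [p]. For instance
  ∂[1,4] = [4] − [1].
The resulting 5×10 matrix has rank 4, and its Smith normal form has invariant factors (1,1,1,1).

Boundary ∂_2: C_2 → C_1 maps a triangle to the signed sum of its edges. For instance
  ∂[1,2,3] = [2,3] − [1,3] + [1,2],
  ∂[0,2,3] = [2,3] − [0,3] + [0,2].
The 10×10 boundary matrix has rank 6 and Smith normal form diag(1,1,1,1,1,1).

Boundary ∂_3: C_3 → C_2 sends each 3-simplex σ to the alternating sum Σ_i (−1)^i (σ with its i-th vertex removed). For instance
  ∂[0,2,3,4] = [2,3,4] − [0,3,4] + [0,2,4] − [0,2,3],
  ∂[1,2,3,4] = [2,3,4] − [1,3,4] + [1,2,4] − [1,2,3].
As a 10×5 matrix over Z this has rank 4, with invariant factors (1,1,1,1).

From H_k ≅ ker(∂_k) / im(∂_{k+1}) we obtain:

  H_0: rank C_0 − rank ∂_1 = 5 − 4 = 1, and the invariant factors of ∂_1 are all 1, so H_0 = Z.
  H_1: rank ker ∂_1 − rank ∂_2 = (10 − 4) − 6 = 0, and the invariant factors of ∂_2 are all 1, so H_1 = 0.
  H_2: rank ker ∂_2 − rank ∂_3 = (10 − 6) − 4 = 0, and the invariant factors of ∂_3 are all 1, so H_2 = 0.
  H_3: rank ker ∂_3 − rank ∂_4 = (5 − 4) − 0 = 1, and there is no ∂_4, so H_3 = Z.

H_0 = Z,  H_1 = 0,  H_2 = 0,  H_3 = Z.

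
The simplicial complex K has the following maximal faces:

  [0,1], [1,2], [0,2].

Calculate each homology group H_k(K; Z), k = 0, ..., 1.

H_0 ≅ Z,  H_1 ≅ Z.

We work with the vertex ordering 0 < 1 < 2. The simplices of K, each written with vertices in increasing order, are:

  0-simplices (3): [0], [1], [2]
  1-simplices (3): [0,1], [0,2], [1,2]

Hence C_0 ≅ Z^3, C_1 ≅ Z^3.

The boundary map ∂_1: C_1 → C_0 maps an edge to its endpoints' difference, ∂[p,q] = q − p. For instance
  ∂[1,2] = [2] − [1].
As a 3×3 matrix over Z this has rank 2, with invariant factors (1,1).

From H_k ≅ ker(∂_k) / im(∂_{k+1}) we obtain:

  H_0: rank C_0 − rank ∂_1 = 3 − 2 = 1, and the invariant factors of ∂_1 are all 1, so H_0 = Z.
  H_1: rank ker ∂_1 − rank ∂_2 = (3 − 2) − 0 = 1, and there is no ∂_2, so H_1 = Z.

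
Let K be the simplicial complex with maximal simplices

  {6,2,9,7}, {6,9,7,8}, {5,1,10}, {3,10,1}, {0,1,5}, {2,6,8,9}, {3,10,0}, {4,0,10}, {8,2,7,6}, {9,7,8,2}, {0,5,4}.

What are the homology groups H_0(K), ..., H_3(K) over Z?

We work with the vertex ordering 0 < 1 < 2 < 3 < 4 < 5 < 6 < 7 < 8 < 9 < 10. The simplices of K, each written with vertices in increasing order, are:

  0-simplices (11): [0], [1], [2], [3], [4], [5], [6], [7], [8], [9], [10]
  1-simplices (22): [0,1], [0,3], [0,4], [0,5], [0,10], [1,3], [1,5], [1,10], [2,6], [2,7], [2,8], [2,9], [3,10], [4,5], [4,10], [5,10], [6,7], [6,8], [6,9], [7,8], [7,9], [8,9]
  2-simplices (16): [0,1,5], [0,3,10], [0,4,5], [0,4,10], [1,3,10], [1,5,10], [2,6,7], [2,6,8], [2,6,9], [2,7,8], [2,7,9], [2,8,9], [6,7,8], [6,7,9], [6,8,9], [7,8,9]
  3-simplices (5): [2,6,7,8], [2,6,7,9], [2,6,8,9], [2,7,8,9], [6,7,8,9]

so the chain groups are C_0 ≅ Z^11, C_1 ≅ Z^22, C_2 ≅ Z^16, C_3 ≅ Z^5.

∂_1: C_1 → C_0 maps an edge to its endpoints' difference, ∂[p,q] = q − p. For instance
  ∂[1,3] = [3] − [1].
The resulting 11×22 matrix has rank 9, and its Smith normal form has invariant factors (1,1,1,1,1,1,1,1,1).

Boundary ∂_2: C_2 → C_1 maps a triangle to the signed sum of its edges. For instance
  ∂[1,3,10] = [3,10] − [1,10] + [1,3],
  ∂[7,8,9] = [8,9] − [7,9] + [7,8].
The 22×16 boundary matrix has rank 12 and Smith normal form diag(1,1,1,1,1,1,1,1,1,1,1,1).

∂_3: C_3 → C_2 sends each 3-simplex σ to the alternating sum Σ_i (−1)^i (σ with its i-th vertex removed). For instance
  ∂[2,7,8,9] = [7,8,9] − [2,8,9] + [2,7,9] − [2,7,8],
  ∂[2,6,7,9] = [6,7,9] − [2,7,9] + [2,6,9] − [2,6,7].
As a 16×5 matrix over Z this has rank 4, with invariant factors (1,1,1,1).

Computing H_k = (kernel of ∂_k) / (image of ∂_{k+1}):

  H_0: rank C_0 − rank ∂_1 = 11 − 9 = 2, and the invariant factors of ∂_1 are all 1, so H_0 = Z^2.
  H_1: rank ker ∂_1 − rank ∂_2 = (22 − 9) − 12 = 1, and the invariant factors of ∂_2 are all 1, so H_1 = Z.
  H_2: rank ker ∂_2 − rank ∂_3 = (16 − 12) − 4 = 0, and the invariant factors of ∂_3 are all 1, so H_2 = 0.
  H_3: rank ker ∂_3 − rank ∂_4 = (5 − 4) − 0 = 1, and there is no ∂_4, so H_3 = Z.

As a check, the Euler characteristic is 11 − 22 + 16 − 5 = 0, which agrees with 2 − 1 + 0 − 1 = 0.

H_0 ≅ Z^2,  H_1 ≅ Z,  H_2 = 0,  H_3 ≅ Z.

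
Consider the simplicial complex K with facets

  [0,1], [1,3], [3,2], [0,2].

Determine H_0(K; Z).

H_0 = Z.

Order the vertices as 0 < 1 < 2 < 3. Listing each simplex with vertices in this order, K has dimension 1 with simplices:

  0-simplices (4): [0], [1], [2], [3]
  1-simplices (4): [0,1], [0,2], [1,3], [2,3]

giving chain groups C_0 ≅ Z^4, C_1 ≅ Z^4.

The boundary map ∂_1: C_1 → C_0 maps an edge to its endpoints' difference, ∂[p,q] = q − p. For instance
  ∂[2,3] = [3] − [2].
The resulting 4×4 matrix has rank 3, and its Smith normal form has invariant factors (1,1,1).

Now H_k = ker ∂_k / im ∂_{k+1}, so:

  H_0: rank C_0 − rank ∂_1 = 4 − 3 = 1, and the invariant factors of ∂_1 are all 1, so H_0 = Z.

(K is a triangulation of the circle S^1.)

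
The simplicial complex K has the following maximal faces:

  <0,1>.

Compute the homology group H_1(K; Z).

Fix the vertex order 0 < 1 and write every simplex with vertices in increasing order. Then dim K = 1 and the simplices of K are:

  0-simplices (2): [0], [1]
  1-simplices (1): [0,1]

so the chain groups are C_0 ≅ Z^2, C_1 ≅ Z^1.

∂_1: C_1 → C_0 is given by ∂[p,q] = [q] − [p]. For instance
  ∂[0,1] = [1] − [0].
The 2×1 boundary matrix has rank 1 and Smith normal form diag(1).

Now H_k = ker ∂_k / im ∂_{k+1}, so:

  H_1: rank ker ∂_1 − rank ∂_2 = (1 − 1) − 0 = 0, and there is no ∂_2, so H_1 = 0.

H_1 ≅ 0.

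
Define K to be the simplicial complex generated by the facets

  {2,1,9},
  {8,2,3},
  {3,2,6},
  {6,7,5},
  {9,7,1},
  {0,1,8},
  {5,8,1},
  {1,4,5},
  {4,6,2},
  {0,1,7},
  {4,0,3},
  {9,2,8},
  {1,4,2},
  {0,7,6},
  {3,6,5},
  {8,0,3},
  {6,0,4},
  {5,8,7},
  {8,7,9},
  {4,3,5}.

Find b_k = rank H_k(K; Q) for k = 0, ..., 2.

Fix the vertex order 0 < 1 < 2 < 3 < 4 < 5 < 6 < 7 < 8 < 9 and write every simplex with vertices in increasing order. Then dim K = 2 and the simplices of K are:

  0-simplices (10): [0], [1], [2], [3], [4], [5], [6], [7], [8], [9]
  1-simplices (30): (30 of them)
  2-simplices (20): (20 of them)

so the chain groups are C_0 ≅ Z^10, C_1 ≅ Z^30, C_2 ≅ Z^20.

∂_1: C_1 → C_0 maps an edge to its endpoints' difference, ∂[p,q] = q − p.
The resulting 10×30 matrix has rank 9, and its Smith normal form has invariant factors (1,1,1,1,1,1,1,1,1).

The boundary map ∂_2: C_2 → C_1 sends each 2-simplex [p,q,r] to [q,r] − [p,r] + [p,q]. For instance
  ∂[0,3,4] = [3,4] − [0,4] + [0,3],
  ∂[1,2,9] = [2,9] − [1,9] + [1,2].
The resulting 30×20 matrix has rank 20, and its Smith normal form has invariant factors (1,1,1,1,1,1,1,1,1,1,1,1,1,1,1,1,1,1,1,2).

From H_k ≅ ker(∂_k) / im(∂_{k+1}) we obtain:

  H_0: rank C_0 − rank ∂_1 = 10 − 9 = 1, and the invariant factors of ∂_1 are all 1, so H_0 = Z.
  H_1: rank ker ∂_1 − rank ∂_2 = (30 − 9) − 20 = 1, and ∂_2 has invariant factor 2 > 1, so H_1 = Z × Z/2.
  H_2: rank ker ∂_2 − rank ∂_3 = (20 − 20) − 0 = 0, and there is no ∂_3, so H_2 = 0.

Hence the Betti numbers are b_0 = 1, b_1 = 1, b_2 = 0.

b_0 = 1, b_1 = 1, b_2 = 0.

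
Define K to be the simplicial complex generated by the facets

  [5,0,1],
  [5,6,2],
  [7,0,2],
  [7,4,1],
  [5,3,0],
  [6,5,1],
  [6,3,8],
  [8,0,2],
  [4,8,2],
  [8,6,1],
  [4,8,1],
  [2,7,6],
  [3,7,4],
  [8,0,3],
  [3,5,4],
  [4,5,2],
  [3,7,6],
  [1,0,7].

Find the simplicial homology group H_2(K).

We work with the vertex ordering 0 < 1 < 2 < 3 < 4 < 5 < 6 < 7 < 8. The simplices of K, each written with vertices in increasing order, are:

  0-simplices (9): [0], [1], [2], [3], [4], [5], [6], [7], [8]
  1-simplices (27): (27 of them)
  2-simplices (18): [0,1,5], [0,1,7], [0,2,7], [0,2,8], [0,3,5], [0,3,8], [1,4,7], [1,4,8], [1,5,6], [1,6,8], [2,4,5], [2,4,8], [2,5,6], [2,6,7], [3,4,5], [3,4,7], [3,6,7], [3,6,8]

so the chain groups are C_0 ≅ Z^9, C_1 ≅ Z^27, C_2 ≅ Z^18.

The boundary map ∂_1: C_1 → C_0 maps an edge to its endpoints' difference, ∂[p,q] = q − p. For instance
  ∂[0,1] = [1] − [0].
The resulting 9×27 matrix has rank 8, and its Smith normal form has invariant factors (1,1,1,1,1,1,1,1).

Boundary ∂_2: C_2 → C_1 acts by ∂[p,q,r] = [q,r] − [p,r] + [p,q]. For instance
  ∂[3,4,7] = [4,7] − [3,7] + [3,4],
  ∂[0,2,8] = [2,8] − [0,8] + [0,2].
As a 27×18 matrix over Z this has rank 17, with invariant factors (1,1,1,1,1,1,1,1,1,1,1,1,1,1,1,1,1).

Now H_k = ker ∂_k / im ∂_{k+1}, so:

  H_2: rank ker ∂_2 − rank ∂_3 = (18 − 17) − 0 = 1, and there is no ∂_3, so H_2 ≅ Z.

(K is a triangulation of the torus T^2.)

H_2 ≅ Z.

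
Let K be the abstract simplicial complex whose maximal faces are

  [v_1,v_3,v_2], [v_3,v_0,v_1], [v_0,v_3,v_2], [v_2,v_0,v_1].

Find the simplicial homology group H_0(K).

H_0 = Z.

Fix the vertex order v_0 < v_1 < v_2 < v_3 and write every simplex with vertices in increasing order. Then dim K = 2 and the simplices of K are:

  0-simplices (4): [v_0], [v_1], [v_2], [v_3]
  1-simplices (6): [v_0,v_1], [v_0,v_2], [v_0,v_3], [v_1,v_2], [v_1,v_3], [v_2,v_3]
  2-simplices (4): [v_0,v_1,v_2], [v_0,v_1,v_3], [v_0,v_2,v_3], [v_1,v_2,v_3]

giving chain groups C_0 ≅ Z^4, C_1 ≅ Z^6, C_2 ≅ Z^4.

The boundary map ∂_1: C_1 → C_0 maps an edge to its endpoints' difference, ∂[p,q] = q − p.
This gives a 4×6 integer matrix of rank 3; reducing to Smith normal form yields diagonal entries (1,1,1).

Boundary ∂_2: C_2 → C_1 sends each 2-simplex [p,q,r] to [q,r] − [p,r] + [p,q]. For instance
  ∂[v_0,v_2,v_3] = [v_2,v_3] − [v_0,v_3] + [v_0,v_2],
  ∂[v_1,v_2,v_3] = [v_2,v_3] − [v_1,v_3] + [v_1,v_2].
As a 6×4 matrix over Z this has rank 3, with invariant factors (1,1,1).

Computing H_k = (kernel of ∂_k) / (image of ∂_{k+1}):

  H_0: rank C_0 − rank ∂_1 = 4 − 3 = 1, and the invariant factors of ∂_1 are all 1, so H_0 = Z.

(K is a triangulation of the 2-sphere S^2.)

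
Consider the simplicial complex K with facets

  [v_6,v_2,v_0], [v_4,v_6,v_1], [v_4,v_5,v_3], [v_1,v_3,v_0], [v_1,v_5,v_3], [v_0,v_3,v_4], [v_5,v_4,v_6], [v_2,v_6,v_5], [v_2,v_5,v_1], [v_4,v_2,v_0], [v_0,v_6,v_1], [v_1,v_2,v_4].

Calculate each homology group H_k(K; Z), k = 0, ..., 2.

H_0 ≅ Z,  H_1 ≅ Z/2,  H_2 = 0.

Order the vertices as v_0 < v_1 < v_2 < v_3 < v_4 < v_5 < v_6. Listing each simplex with vertices in this order, K has dimension 2 with simplices:

  0-simplices (7): [v_0], [v_1], [v_2], [v_3], [v_4], [v_5], [v_6]
  1-simplices (18): (18 of them)
  2-simplices (12): (12 of them)

Hence C_0 ≅ Z^7, C_1 ≅ Z^18, C_2 ≅ Z^12.

∂_1: C_1 → C_0 sends each edge [p,q] (with p < q) to q − p.
The 7×18 boundary matrix has rank 6 and Smith normal form diag(1,1,1,1,1,1).

∂_2: C_2 → C_1 maps a triangle to the signed sum of its edges. For instance
  ∂[v_0,v_2,v_6] = [v_2,v_6] − [v_0,v_6] + [v_0,v_2],
  ∂[v_2,v_5,v_6] = [v_5,v_6] − [v_2,v_6] + [v_2,v_5].
This gives a 18×12 integer matrix of rank 12; reducing to Smith normal form yields diagonal entries (1,1,1,1,1,1,1,1,1,1,1,2).

Reading off H_k = ker ∂_k / im ∂_{k+1}:

  H_0: rank C_0 − rank ∂_1 = 7 − 6 = 1, and the invariant factors of ∂_1 are all 1, so H_0 = Z.
  H_1: rank ker ∂_1 − rank ∂_2 = (18 − 6) − 12 = 0, and ∂_2 has invariant factor 2 > 1, so H_1 = Z/2.
  H_2: rank ker ∂_2 − rank ∂_3 = (12 − 12) − 0 = 0, and there is no ∂_3, so H_2 = 0.

As a check, the Euler characteristic is 7 − 18 + 12 = 1, which agrees with 1 − 0 + 0 = 1.
(K is a triangulation of the real projective plane RP^2.)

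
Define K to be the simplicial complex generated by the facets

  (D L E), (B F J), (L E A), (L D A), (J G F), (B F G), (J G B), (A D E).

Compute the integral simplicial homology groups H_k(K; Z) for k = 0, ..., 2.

H_0 ≅ Z^2,  H_1 = 0,  H_2 ≅ Z^2.

Fix the vertex order A < B < D < E < F < G < J < L and write every simplex with vertices in increasing order. Then dim K = 2 and the simplices of K are:

  0-simplices (8): A, B, D, E, F, G, J, L
  1-simplices (12): AD, AE, AL, BF, BG, BJ, DE, DL, EL, FG, FJ, GJ
  2-simplices (8): ADE, ADL, AEL, BFG, BFJ, BGJ, DEL, FGJ

so the chain groups are C_0 ≅ Z^8, C_1 ≅ Z^12, C_2 ≅ Z^8.

∂_1: C_1 → C_0 is given by ∂[p,q] = [q] − [p]. For instance
  ∂GJ = J − G.
The resulting 8×12 matrix has rank 6, and its Smith normal form has invariant factors (1,1,1,1,1,1).

∂_2: C_2 → C_1 maps a triangle to the signed sum of its edges. For instance
  ∂AEL = EL − AL + AE,
  ∂FGJ = GJ − FJ + FG.
The 12×8 boundary matrix has rank 6 and Smith normal form diag(1,1,1,1,1,1).

Now H_k = ker ∂_k / im ∂_{k+1}, so:

  H_0: rank C_0 − rank ∂_1 = 8 − 6 = 2, and the invariant factors of ∂_1 are all 1, so H_0 = Z^2.
  H_1: rank ker ∂_1 − rank ∂_2 = (12 − 6) − 6 = 0, and the invariant factors of ∂_2 are all 1, so H_1 = 0.
  H_2: rank ker ∂_2 − rank ∂_3 = (8 − 6) − 0 = 2, and there is no ∂_3, so H_2 = Z^2.

As a check, the Euler characteristic is 8 − 12 + 8 = 4, which agrees with 2 − 0 + 2 = 4.
(K is a triangulation of the disjoint union of the 2-sphere S^2 and the 2-sphere S^2.)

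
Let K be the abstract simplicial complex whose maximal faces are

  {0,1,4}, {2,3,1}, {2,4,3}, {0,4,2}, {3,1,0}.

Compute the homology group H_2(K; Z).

H_2 = 0.

We work with the vertex ordering 0 < 1 < 2 < 3 < 4. The simplices of K, each written with vertices in increasing order, are:

  0-simplices (5): [0], [1], [2], [3], [4]
  1-simplices (10): [0,1], [0,2], [0,3], [0,4], [1,2], [1,3], [1,4], [2,3], [2,4], [3,4]
  2-simplices (5): [0,1,3], [0,1,4], [0,2,4], [1,2,3], [2,3,4]

giving chain groups C_0 ≅ Z^5, C_1 ≅ Z^10, C_2 ≅ Z^5.

∂_1: C_1 → C_0 is given by ∂[p,q] = [q] − [p].
This gives a 5×10 integer matrix of rank 4; reducing to Smith normal form yields diagonal entries (1,1,1,1).

∂_2: C_2 → C_1 sends each 2-simplex [p,q,r] to [q,r] − [p,r] + [p,q]. For instance
  ∂[2,3,4] = [3,4] − [2,4] + [2,3],
  ∂[0,1,3] = [1,3] − [0,3] + [0,1].
The 10×5 boundary matrix has rank 5 and Smith normal form diag(1,1,1,1,1).

Now H_k = ker ∂_k / im ∂_{k+1}, so:

  H_2: rank ker ∂_2 − rank ∂_3 = (5 − 5) − 0 = 0, and there is no ∂_3, so H_2 ≅ 0.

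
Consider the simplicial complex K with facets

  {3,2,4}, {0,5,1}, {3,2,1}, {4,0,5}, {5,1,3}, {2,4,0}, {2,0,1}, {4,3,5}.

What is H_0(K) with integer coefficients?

H_0 ≅ Z.

Fix the vertex order 0 < 1 < 2 < 3 < 4 < 5 and write every simplex with vertices in increasing order. Then dim K = 2 and the simplices of K are:

  0-simplices (6): [0], [1], [2], [3], [4], [5]
  1-simplices (12): [0,1], [0,2], [0,4], [0,5], [1,2], [1,3], [1,5], [2,3], [2,4], [3,4], [3,5], [4,5]
  2-simplices (8): [0,1,2], [0,1,5], [0,2,4], [0,4,5], [1,2,3], [1,3,5], [2,3,4], [3,4,5]

so the chain groups are C_0 ≅ Z^6, C_1 ≅ Z^12, C_2 ≅ Z^8.

Boundary ∂_1: C_1 → C_0 maps an edge to its endpoints' difference, ∂[p,q] = q − p. For instance
  ∂[2,3] = [3] − [2].
The resulting 6×12 matrix has rank 5, and its Smith normal form has invariant factors (1,1,1,1,1).

The boundary map ∂_2: C_2 → C_1 sends each 2-simplex [p,q,r] to [q,r] − [p,r] + [p,q]. For instance
  ∂[3,4,5] = [4,5] − [3,5] + [3,4],
  ∂[0,2,4] = [2,4] − [0,4] + [0,2].
The resulting 12×8 matrix has rank 7, and its Smith normal form has invariant factors (1,1,1,1,1,1,1).

Computing H_k = (kernel of ∂_k) / (image of ∂_{k+1}):

  H_0: rank C_0 − rank ∂_1 = 6 − 5 = 1, and the invariant factors of ∂_1 are all 1, so H_0 = Z.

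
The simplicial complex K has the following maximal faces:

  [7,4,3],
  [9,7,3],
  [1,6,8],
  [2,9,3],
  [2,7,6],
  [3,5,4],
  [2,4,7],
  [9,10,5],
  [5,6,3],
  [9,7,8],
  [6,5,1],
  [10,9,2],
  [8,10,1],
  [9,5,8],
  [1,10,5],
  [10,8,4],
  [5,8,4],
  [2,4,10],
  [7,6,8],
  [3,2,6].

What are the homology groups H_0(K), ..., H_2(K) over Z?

Order the vertices as 1 < 2 < 3 < 4 < 5 < 6 < 7 < 8 < 9 < 10. Listing each simplex with vertices in this order, K has dimension 2 with simplices:

  0-simplices (10): [1], [2], [3], [4], [5], [6], [7], [8], [9], [10]
  1-simplices (30): (30 of them)
  2-simplices (20): (20 of them)

so the chain groups are C_0 ≅ Z^10, C_1 ≅ Z^30, C_2 ≅ Z^20.

∂_1: C_1 → C_0 sends each edge [p,q] (with p < q) to q − p. For instance
  ∂[8,9] = [9] − [8].
As a 10×30 matrix over Z this has rank 9, with invariant factors (1,1,1,1,1,1,1,1,1).

Boundary ∂_2: C_2 → C_1 sends each 2-simplex [p,q,r] to [q,r] − [p,r] + [p,q]. For instance
  ∂[4,5,8] = [5,8] − [4,8] + [4,5],
  ∂[1,5,10] = [5,10] − [1,10] + [1,5].
This gives a 30×20 integer matrix of rank 20; reducing to Smith normal form yields diagonal entries (1,1,1,1,1,1,1,1,1,1,1,1,1,1,1,1,1,1,1,2).

From H_k ≅ ker(∂_k) / im(∂_{k+1}) we obtain:

  H_0: rank C_0 − rank ∂_1 = 10 − 9 = 1, and the invariant factors of ∂_1 are all 1, so H_0 ≅ Z.
  H_1: rank ker ∂_1 − rank ∂_2 = (30 − 9) − 20 = 1, and ∂_2 has invariant factor 2 > 1, so H_1 ≅ Z ⊕ Z/2.
  H_2: rank ker ∂_2 − rank ∂_3 = (20 − 20) − 0 = 0, and there is no ∂_3, so H_2 ≅ 0.

H_0 = Z,  H_1 = Z ⊕ Z/2,  H_2 = 0.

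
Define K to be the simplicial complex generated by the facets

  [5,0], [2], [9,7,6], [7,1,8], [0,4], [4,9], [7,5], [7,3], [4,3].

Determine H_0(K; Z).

Order the vertices as 0 < 1 < 2 < 3 < 4 < 5 < 6 < 7 < 8 < 9. Listing each simplex with vertices in this order, K has dimension 2 with simplices:

  0-simplices (10): [0], [1], [2], [3], [4], [5], [6], [7], [8], [9]
  1-simplices (12): [0,4], [0,5], [1,7], [1,8], [3,4], [3,7], [4,9], [5,7], [6,7], [6,9], [7,8], [7,9]
  2-simplices (2): [1,7,8], [6,7,9]

Hence C_0 ≅ Z^10, C_1 ≅ Z^12, C_2 ≅ Z^2.

Boundary ∂_1: C_1 → C_0 sends each edge [p,q] (with p < q) to q − p. For instance
  ∂[6,7] = [7] − [6].
As a 10×12 matrix over Z this has rank 8, with invariant factors (1,1,1,1,1,1,1,1).

The boundary map ∂_2: C_2 → C_1 acts by ∂[p,q,r] = [q,r] − [p,r] + [p,q]. For instance
  ∂[1,7,8] = [7,8] − [1,8] + [1,7],
  ∂[6,7,9] = [7,9] − [6,9] + [6,7].
This gives a 12×2 integer matrix of rank 2; reducing to Smith normal form yields diagonal entries (1,1).

Computing H_k = (kernel of ∂_k) / (image of ∂_{k+1}):

  H_0: rank C_0 − rank ∂_1 = 10 − 8 = 2, and the invariant factors of ∂_1 are all 1, so H_0 = Z^2.

H_0 ≅ Z^2.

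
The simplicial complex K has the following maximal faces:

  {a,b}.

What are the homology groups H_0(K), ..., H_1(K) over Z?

Order the vertices as a < b. Listing each simplex with vertices in this order, K has dimension 1 with simplices:

  0-simplices (2): a, b
  1-simplices (1): ab

giving chain groups C_0 ≅ Z^2, C_1 ≅ Z^1.

The boundary map ∂_1: C_1 → C_0 maps an edge to its endpoints' difference, ∂[p,q] = q − p.
As a 2×1 matrix over Z this has rank 1, with invariant factors (1).

Computing H_k = (kernel of ∂_k) / (image of ∂_{k+1}):

  H_0: rank C_0 − rank ∂_1 = 2 − 1 = 1, and the invariant factors of ∂_1 are all 1, so H_0 ≅ Z.
  H_1: rank ker ∂_1 − rank ∂_2 = (1 − 1) − 0 = 0, and there is no ∂_2, so H_1 ≅ 0.

H_0 = Z,  H_1 = 0.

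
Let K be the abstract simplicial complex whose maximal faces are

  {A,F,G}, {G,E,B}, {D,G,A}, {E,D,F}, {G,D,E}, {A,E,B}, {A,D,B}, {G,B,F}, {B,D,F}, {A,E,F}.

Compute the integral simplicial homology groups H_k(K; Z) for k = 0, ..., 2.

Fix the vertex order A < B < D < E < F < G and write every simplex with vertices in increasing order. Then dim K = 2 and the simplices of K are:

  0-simplices (6): A, B, D, E, F, G
  1-simplices (15): AB, AD, AE, AF, AG, BD, BE, BF, BG, DE, DF, DG, EF, EG, FG
  2-simplices (10): ABD, ABE, ADG, AEF, AFG, BDF, BEG, BFG, DEF, DEG

giving chain groups C_0 ≅ Z^6, C_1 ≅ Z^15, C_2 ≅ Z^10.

The boundary map ∂_1: C_1 → C_0 is given by ∂[p,q] = [q] − [p].
This gives a 6×15 integer matrix of rank 5; reducing to Smith normal form yields diagonal entries (1,1,1,1,1).

Boundary ∂_2: C_2 → C_1 acts by ∂[p,q,r] = [q,r] − [p,r] + [p,q]. For instance
  ∂ABD = BD − AD + AB,
  ∂BFG = FG − BG + BF.
The 15×10 boundary matrix has rank 10 and Smith normal form diag(1,1,1,1,1,1,1,1,1,2).

From H_k ≅ ker(∂_k) / im(∂_{k+1}) we obtain:

  H_0: rank C_0 − rank ∂_1 = 6 − 5 = 1, and the invariant factors of ∂_1 are all 1, so H_0 = Z.
  H_1: rank ker ∂_1 − rank ∂_2 = (15 − 5) − 10 = 0, and ∂_2 has invariant factor 2 > 1, so H_1 = Z/2.
  H_2: rank ker ∂_2 − rank ∂_3 = (10 − 10) − 0 = 0, and there is no ∂_3, so H_2 = 0.

As a check, the Euler characteristic is 6 − 15 + 10 = 1, which agrees with 1 − 0 + 0 = 1.

H_0 = Z,  H_1 = Z/2,  H_2 = 0.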